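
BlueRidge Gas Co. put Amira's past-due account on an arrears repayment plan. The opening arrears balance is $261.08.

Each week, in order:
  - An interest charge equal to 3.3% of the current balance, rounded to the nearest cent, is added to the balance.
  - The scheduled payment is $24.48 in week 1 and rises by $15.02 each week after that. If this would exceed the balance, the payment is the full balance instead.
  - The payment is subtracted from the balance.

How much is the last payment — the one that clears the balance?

Week 1: $261.08 +$8.62 interest = $269.70; pay $24.48 → $245.22
Week 2: $245.22 +$8.09 interest = $253.31; pay $39.50 → $213.81
Week 3: $213.81 +$7.06 interest = $220.87; pay $54.52 → $166.35
Week 4: $166.35 +$5.49 interest = $171.84; pay $69.54 → $102.30
Week 5: $102.30 +$3.38 interest = $105.68; pay $84.56 → $21.12
Week 6: $21.12 +$0.70 interest = $21.82; pay $21.82 → $0.00

$21.82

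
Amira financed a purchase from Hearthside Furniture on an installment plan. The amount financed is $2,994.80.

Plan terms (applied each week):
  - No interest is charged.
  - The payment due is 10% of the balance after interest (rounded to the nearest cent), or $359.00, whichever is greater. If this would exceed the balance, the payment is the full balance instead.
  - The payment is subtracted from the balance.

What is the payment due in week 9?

# | Opening | Payment | End bal
1 | $2,994.80 | $359.00 | $2,635.80
2 | $2,635.80 | $359.00 | $2,276.80
3 | $2,276.80 | $359.00 | $1,917.80
4 | $1,917.80 | $359.00 | $1,558.80
5 | $1,558.80 | $359.00 | $1,199.80
6 | $1,199.80 | $359.00 | $840.80
7 | $840.80 | $359.00 | $481.80
8 | $481.80 | $359.00 | $122.80
9 | $122.80 | $122.80 | $0.00

$122.80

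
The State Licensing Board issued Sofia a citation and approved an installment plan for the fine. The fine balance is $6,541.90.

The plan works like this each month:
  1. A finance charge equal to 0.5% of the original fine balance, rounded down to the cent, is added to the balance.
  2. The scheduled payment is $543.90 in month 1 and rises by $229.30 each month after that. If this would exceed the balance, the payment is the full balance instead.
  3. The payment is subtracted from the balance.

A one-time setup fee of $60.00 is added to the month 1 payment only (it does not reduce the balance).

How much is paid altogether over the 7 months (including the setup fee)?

$6,830.80

Month 1: opening $6,541.90; interest $32.70 → $6,574.60; payment $543.90 (+ $60.00 fee); balance $6,030.70
Month 2: opening $6,030.70; interest $32.70 → $6,063.40; payment $773.20; balance $5,290.20
Month 3: opening $5,290.20; interest $32.70 → $5,322.90; payment $1,002.50; balance $4,320.40
Month 4: opening $4,320.40; interest $32.70 → $4,353.10; payment $1,231.80; balance $3,121.30
Month 5: opening $3,121.30; interest $32.70 → $3,154.00; payment $1,461.10; balance $1,692.90
Month 6: opening $1,692.90; interest $32.70 → $1,725.60; payment $1,690.40; balance $35.20
Month 7: opening $35.20; interest $32.70 → $67.90; payment $67.90; balance $0.00
Total paid: $6,830.80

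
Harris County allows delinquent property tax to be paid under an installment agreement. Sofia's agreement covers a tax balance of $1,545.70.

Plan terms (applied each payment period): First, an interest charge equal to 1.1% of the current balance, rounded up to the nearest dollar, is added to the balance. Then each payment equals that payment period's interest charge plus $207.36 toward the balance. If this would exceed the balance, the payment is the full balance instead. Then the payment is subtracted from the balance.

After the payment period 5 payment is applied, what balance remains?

Payment period 1: opening $1,545.70; interest $18.00 → $1,563.70; payment $225.36; balance $1,338.34
Payment period 2: opening $1,338.34; interest $15.00 → $1,353.34; payment $222.36; balance $1,130.98
Payment period 3: opening $1,130.98; interest $13.00 → $1,143.98; payment $220.36; balance $923.62
Payment period 4: opening $923.62; interest $11.00 → $934.62; payment $218.36; balance $716.26
Payment period 5: opening $716.26; interest $8.00 → $724.26; payment $215.36; balance $508.90

$508.90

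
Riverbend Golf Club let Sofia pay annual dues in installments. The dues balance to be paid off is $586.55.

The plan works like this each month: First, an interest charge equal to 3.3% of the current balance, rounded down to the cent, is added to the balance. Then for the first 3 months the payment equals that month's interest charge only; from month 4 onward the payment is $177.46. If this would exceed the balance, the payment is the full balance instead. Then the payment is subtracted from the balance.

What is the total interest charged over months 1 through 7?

$103.45

Month 1: opening $586.55; interest $19.35 → $605.90; payment $19.35; balance $586.55
Month 2: opening $586.55; interest $19.35 → $605.90; payment $19.35; balance $586.55
Month 3: opening $586.55; interest $19.35 → $605.90; payment $19.35; balance $586.55
Month 4: opening $586.55; interest $19.35 → $605.90; payment $177.46; balance $428.44
Month 5: opening $428.44; interest $14.13 → $442.57; payment $177.46; balance $265.11
Month 6: opening $265.11; interest $8.74 → $273.85; payment $177.46; balance $96.39
Month 7: opening $96.39; interest $3.18 → $99.57; payment $99.57; balance $0.00
Total interest: $19.35 + $19.35 + $19.35 + $19.35 + $14.13 + $8.74 + $3.18 = $103.45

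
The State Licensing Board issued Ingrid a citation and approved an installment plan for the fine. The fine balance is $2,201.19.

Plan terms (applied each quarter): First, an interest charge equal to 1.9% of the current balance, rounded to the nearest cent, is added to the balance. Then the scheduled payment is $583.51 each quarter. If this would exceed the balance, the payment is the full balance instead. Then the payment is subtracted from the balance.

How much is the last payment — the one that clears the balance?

Quarter 1: opening $2,201.19; interest $41.82 → $2,243.01; payment $583.51; balance $1,659.50
Quarter 2: opening $1,659.50; interest $31.53 → $1,691.03; payment $583.51; balance $1,107.52
Quarter 3: opening $1,107.52; interest $21.04 → $1,128.56; payment $583.51; balance $545.05
Quarter 4: opening $545.05; interest $10.36 → $555.41; payment $555.41; balance $0.00

$555.41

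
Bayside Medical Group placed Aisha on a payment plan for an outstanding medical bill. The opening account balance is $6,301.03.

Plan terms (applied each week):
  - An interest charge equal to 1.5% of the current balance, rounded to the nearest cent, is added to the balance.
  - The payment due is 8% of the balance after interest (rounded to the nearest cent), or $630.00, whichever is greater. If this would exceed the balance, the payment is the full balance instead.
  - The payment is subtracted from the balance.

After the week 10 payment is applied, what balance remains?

Week 1: $6,301.03 +$94.52 interest = $6,395.55; pay $630.00 → $5,765.55
Week 2: $5,765.55 +$86.48 interest = $5,852.03; pay $630.00 → $5,222.03
Week 3: $5,222.03 +$78.33 interest = $5,300.36; pay $630.00 → $4,670.36
Week 4: $4,670.36 +$70.06 interest = $4,740.42; pay $630.00 → $4,110.42
Week 5: $4,110.42 +$61.66 interest = $4,172.08; pay $630.00 → $3,542.08
Week 6: $3,542.08 +$53.13 interest = $3,595.21; pay $630.00 → $2,965.21
Week 7: $2,965.21 +$44.48 interest = $3,009.69; pay $630.00 → $2,379.69
Week 8: $2,379.69 +$35.70 interest = $2,415.39; pay $630.00 → $1,785.39
Week 9: $1,785.39 +$26.78 interest = $1,812.17; pay $630.00 → $1,182.17
Week 10: $1,182.17 +$17.73 interest = $1,199.90; pay $630.00 → $569.90

$569.90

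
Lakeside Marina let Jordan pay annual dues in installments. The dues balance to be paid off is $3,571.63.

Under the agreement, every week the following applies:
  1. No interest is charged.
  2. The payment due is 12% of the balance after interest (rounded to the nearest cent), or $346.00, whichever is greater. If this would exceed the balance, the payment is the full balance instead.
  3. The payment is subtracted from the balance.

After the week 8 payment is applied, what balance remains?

$689.87

Week 1: opening $3,571.63; payment $428.60; balance $3,143.03
Week 2: opening $3,143.03; payment $377.16; balance $2,765.87
Week 3: opening $2,765.87; payment $346.00; balance $2,419.87
Week 4: opening $2,419.87; payment $346.00; balance $2,073.87
Week 5: opening $2,073.87; payment $346.00; balance $1,727.87
Week 6: opening $1,727.87; payment $346.00; balance $1,381.87
Week 7: opening $1,381.87; payment $346.00; balance $1,035.87
Week 8: opening $1,035.87; payment $346.00; balance $689.87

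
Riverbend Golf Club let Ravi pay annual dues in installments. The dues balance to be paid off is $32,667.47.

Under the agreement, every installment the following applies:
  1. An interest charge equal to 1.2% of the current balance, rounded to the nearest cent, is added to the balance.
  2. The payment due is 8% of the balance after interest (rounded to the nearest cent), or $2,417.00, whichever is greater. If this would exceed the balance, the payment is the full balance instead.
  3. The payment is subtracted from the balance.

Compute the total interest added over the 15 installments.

$3,142.08

Installment 1: opening $32,667.47; interest $392.01 → $33,059.48; payment $2,644.76; balance $30,414.72
Installment 2: opening $30,414.72; interest $364.98 → $30,779.70; payment $2,462.38; balance $28,317.32
Installment 3: opening $28,317.32; interest $339.81 → $28,657.13; payment $2,417.00; balance $26,240.13
Installment 4: opening $26,240.13; interest $314.88 → $26,555.01; payment $2,417.00; balance $24,138.01
Installment 5: opening $24,138.01; interest $289.66 → $24,427.67; payment $2,417.00; balance $22,010.67
Installment 6: opening $22,010.67; interest $264.13 → $22,274.80; payment $2,417.00; balance $19,857.80
Installment 7: opening $19,857.80; interest $238.29 → $20,096.09; payment $2,417.00; balance $17,679.09
Installment 8: opening $17,679.09; interest $212.15 → $17,891.24; payment $2,417.00; balance $15,474.24
Installment 9: opening $15,474.24; interest $185.69 → $15,659.93; payment $2,417.00; balance $13,242.93
Installment 10: opening $13,242.93; interest $158.92 → $13,401.85; payment $2,417.00; balance $10,984.85
Installment 11: opening $10,984.85; interest $131.82 → $11,116.67; payment $2,417.00; balance $8,699.67
Installment 12: opening $8,699.67; interest $104.40 → $8,804.07; payment $2,417.00; balance $6,387.07
Installment 13: opening $6,387.07; interest $76.64 → $6,463.71; payment $2,417.00; balance $4,046.71
Installment 14: opening $4,046.71; interest $48.56 → $4,095.27; payment $2,417.00; balance $1,678.27
Installment 15: opening $1,678.27; interest $20.14 → $1,698.41; payment $1,698.41; balance $0.00
Total interest: $392.01 + $364.98 + $339.81 + $314.88 + $289.66 + $264.13 + $238.29 + $212.15 + $185.69 + $158.92 + $131.82 + $104.40 + $76.64 + $48.56 + $20.14 = $3,142.08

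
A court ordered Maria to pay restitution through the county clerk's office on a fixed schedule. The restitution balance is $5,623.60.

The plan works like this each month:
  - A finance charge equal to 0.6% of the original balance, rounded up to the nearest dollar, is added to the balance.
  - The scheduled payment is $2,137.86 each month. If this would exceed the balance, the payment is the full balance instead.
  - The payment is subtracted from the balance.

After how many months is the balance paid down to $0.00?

Month 1: $5,623.60 +$34.00 interest = $5,657.60; pay $2,137.86 → $3,519.74
Month 2: $3,519.74 +$34.00 interest = $3,553.74; pay $2,137.86 → $1,415.88
Month 3: $1,415.88 +$34.00 interest = $1,449.88; pay $1,449.88 → $0.00
Balance reaches $0.00 in month 3.

3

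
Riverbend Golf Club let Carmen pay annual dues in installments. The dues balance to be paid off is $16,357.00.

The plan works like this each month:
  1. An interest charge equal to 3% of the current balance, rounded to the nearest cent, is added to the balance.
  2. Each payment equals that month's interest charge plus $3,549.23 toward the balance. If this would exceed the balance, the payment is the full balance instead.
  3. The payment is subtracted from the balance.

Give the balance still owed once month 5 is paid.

Month 1: $16,357.00 +$490.71 interest = $16,847.71; pay $4,039.94 → $12,807.77
Month 2: $12,807.77 +$384.23 interest = $13,192.00; pay $3,933.46 → $9,258.54
Month 3: $9,258.54 +$277.76 interest = $9,536.30; pay $3,826.99 → $5,709.31
Month 4: $5,709.31 +$171.28 interest = $5,880.59; pay $3,720.51 → $2,160.08
Month 5: $2,160.08 +$64.80 interest = $2,224.88; pay $2,224.88 → $0.00

$0.00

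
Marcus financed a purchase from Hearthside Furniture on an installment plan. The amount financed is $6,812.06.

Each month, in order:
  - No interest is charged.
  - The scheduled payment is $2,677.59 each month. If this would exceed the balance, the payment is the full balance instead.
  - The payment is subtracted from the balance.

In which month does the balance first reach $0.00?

3

# | Opening | Payment | End bal
1 | $6,812.06 | $2,677.59 | $4,134.47
2 | $4,134.47 | $2,677.59 | $1,456.88
3 | $1,456.88 | $1,456.88 | $0.00
Balance reaches $0.00 in month 3.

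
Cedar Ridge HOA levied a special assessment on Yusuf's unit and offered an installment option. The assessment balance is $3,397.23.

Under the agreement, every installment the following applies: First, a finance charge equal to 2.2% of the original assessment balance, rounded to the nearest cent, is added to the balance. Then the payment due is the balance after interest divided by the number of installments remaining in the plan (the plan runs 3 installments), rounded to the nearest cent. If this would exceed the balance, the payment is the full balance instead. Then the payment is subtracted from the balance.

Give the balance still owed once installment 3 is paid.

# | Opening | Interest | Payment | End bal
1 | $3,397.23 | $74.74 | $1,157.32 | $2,314.65
2 | $2,314.65 | $74.74 | $1,194.70 | $1,194.69
3 | $1,194.69 | $74.74 | $1,269.43 | $0.00

$0.00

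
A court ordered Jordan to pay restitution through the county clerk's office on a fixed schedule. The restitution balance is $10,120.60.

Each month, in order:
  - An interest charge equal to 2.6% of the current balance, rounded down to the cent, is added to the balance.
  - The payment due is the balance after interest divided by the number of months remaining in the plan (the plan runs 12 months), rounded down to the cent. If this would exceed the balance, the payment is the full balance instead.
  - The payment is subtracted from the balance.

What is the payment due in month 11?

Month 1: opening $10,120.60; interest $263.13 → $10,383.73; payment $865.31; balance $9,518.42
Month 2: opening $9,518.42; interest $247.47 → $9,765.89; payment $887.80; balance $8,878.09
Month 3: opening $8,878.09; interest $230.83 → $9,108.92; payment $910.89; balance $8,198.03
Month 4: opening $8,198.03; interest $213.14 → $8,411.17; payment $934.57; balance $7,476.60
Month 5: opening $7,476.60; interest $194.39 → $7,670.99; payment $958.87; balance $6,712.12
Month 6: opening $6,712.12; interest $174.51 → $6,886.63; payment $983.80; balance $5,902.83
Month 7: opening $5,902.83; interest $153.47 → $6,056.30; payment $1,009.38; balance $5,046.92
Month 8: opening $5,046.92; interest $131.21 → $5,178.13; payment $1,035.62; balance $4,142.51
Month 9: opening $4,142.51; interest $107.70 → $4,250.21; payment $1,062.55; balance $3,187.66
Month 10: opening $3,187.66; interest $82.87 → $3,270.53; payment $1,090.17; balance $2,180.36
Month 11: opening $2,180.36; interest $56.68 → $2,237.04; payment $1,118.52; balance $1,118.52

$1,118.52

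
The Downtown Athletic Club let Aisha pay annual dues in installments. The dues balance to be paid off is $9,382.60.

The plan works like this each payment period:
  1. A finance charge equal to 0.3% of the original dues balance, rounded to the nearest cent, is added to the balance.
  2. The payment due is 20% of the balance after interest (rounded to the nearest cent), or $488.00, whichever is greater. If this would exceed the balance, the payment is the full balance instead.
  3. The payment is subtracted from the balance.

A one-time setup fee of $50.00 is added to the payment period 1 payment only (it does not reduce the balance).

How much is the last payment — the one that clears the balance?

Payment period 1: $9,382.60 +$28.15 interest = $9,410.75; pay $1,882.15 (+ $50.00 fee) → $7,528.60
Payment period 2: $7,528.60 +$28.15 interest = $7,556.75; pay $1,511.35 → $6,045.40
Payment period 3: $6,045.40 +$28.15 interest = $6,073.55; pay $1,214.71 → $4,858.84
Payment period 4: $4,858.84 +$28.15 interest = $4,886.99; pay $977.40 → $3,909.59
Payment period 5: $3,909.59 +$28.15 interest = $3,937.74; pay $787.55 → $3,150.19
Payment period 6: $3,150.19 +$28.15 interest = $3,178.34; pay $635.67 → $2,542.67
Payment period 7: $2,542.67 +$28.15 interest = $2,570.82; pay $514.16 → $2,056.66
Payment period 8: $2,056.66 +$28.15 interest = $2,084.81; pay $488.00 → $1,596.81
Payment period 9: $1,596.81 +$28.15 interest = $1,624.96; pay $488.00 → $1,136.96
Payment period 10: $1,136.96 +$28.15 interest = $1,165.11; pay $488.00 → $677.11
Payment period 11: $677.11 +$28.15 interest = $705.26; pay $488.00 → $217.26
Payment period 12: $217.26 +$28.15 interest = $245.41; pay $245.41 → $0.00

$245.41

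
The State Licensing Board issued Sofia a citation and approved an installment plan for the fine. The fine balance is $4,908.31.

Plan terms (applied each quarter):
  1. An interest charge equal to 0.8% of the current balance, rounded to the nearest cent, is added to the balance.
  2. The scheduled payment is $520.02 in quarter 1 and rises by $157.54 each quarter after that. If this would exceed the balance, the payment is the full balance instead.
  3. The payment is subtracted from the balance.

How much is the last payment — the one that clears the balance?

$884.73

Quarter 1: opening $4,908.31; interest $39.27 → $4,947.58; payment $520.02; balance $4,427.56
Quarter 2: opening $4,427.56; interest $35.42 → $4,462.98; payment $677.56; balance $3,785.42
Quarter 3: opening $3,785.42; interest $30.28 → $3,815.70; payment $835.10; balance $2,980.60
Quarter 4: opening $2,980.60; interest $23.84 → $3,004.44; payment $992.64; balance $2,011.80
Quarter 5: opening $2,011.80; interest $16.09 → $2,027.89; payment $1,150.18; balance $877.71
Quarter 6: opening $877.71; interest $7.02 → $884.73; payment $884.73; balance $0.00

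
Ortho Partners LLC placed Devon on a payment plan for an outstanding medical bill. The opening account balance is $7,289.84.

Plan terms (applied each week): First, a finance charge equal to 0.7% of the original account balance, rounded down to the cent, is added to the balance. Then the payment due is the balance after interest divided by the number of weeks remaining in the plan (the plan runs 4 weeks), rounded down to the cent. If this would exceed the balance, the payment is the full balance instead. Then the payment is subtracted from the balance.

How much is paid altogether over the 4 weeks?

Week 1: opening $7,289.84; interest $51.02 → $7,340.86; payment $1,835.21; balance $5,505.65
Week 2: opening $5,505.65; interest $51.02 → $5,556.67; payment $1,852.22; balance $3,704.45
Week 3: opening $3,704.45; interest $51.02 → $3,755.47; payment $1,877.73; balance $1,877.74
Week 4: opening $1,877.74; interest $51.02 → $1,928.76; payment $1,928.76; balance $0.00
Total paid: $7,493.92

$7,493.92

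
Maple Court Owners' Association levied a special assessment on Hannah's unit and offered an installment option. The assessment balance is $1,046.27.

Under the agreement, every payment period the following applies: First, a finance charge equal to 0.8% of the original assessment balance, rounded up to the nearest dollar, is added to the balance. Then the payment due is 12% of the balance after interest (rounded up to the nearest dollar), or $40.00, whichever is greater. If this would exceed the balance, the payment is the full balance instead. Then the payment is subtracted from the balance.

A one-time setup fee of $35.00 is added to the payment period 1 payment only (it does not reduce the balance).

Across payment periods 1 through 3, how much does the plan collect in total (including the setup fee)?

Payment period 1: opening $1,046.27; interest $9.00 → $1,055.27; payment $127.00 (+ $35.00 fee); balance $928.27
Payment period 2: opening $928.27; interest $9.00 → $937.27; payment $113.00; balance $824.27
Payment period 3: opening $824.27; interest $9.00 → $833.27; payment $100.00; balance $733.27
Total paid: $375.00

$375.00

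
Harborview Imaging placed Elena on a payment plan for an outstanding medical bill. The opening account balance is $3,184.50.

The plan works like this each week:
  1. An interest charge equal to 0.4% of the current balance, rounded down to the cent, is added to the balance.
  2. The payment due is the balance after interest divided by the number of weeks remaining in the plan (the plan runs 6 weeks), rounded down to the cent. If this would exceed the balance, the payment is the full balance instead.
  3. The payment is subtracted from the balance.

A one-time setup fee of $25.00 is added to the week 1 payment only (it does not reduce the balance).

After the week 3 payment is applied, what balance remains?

$1,611.43

Week 1: opening $3,184.50; interest $12.73 → $3,197.23; payment $532.87 (+ $25.00 fee); balance $2,664.36
Week 2: opening $2,664.36; interest $10.65 → $2,675.01; payment $535.00; balance $2,140.01
Week 3: opening $2,140.01; interest $8.56 → $2,148.57; payment $537.14; balance $1,611.43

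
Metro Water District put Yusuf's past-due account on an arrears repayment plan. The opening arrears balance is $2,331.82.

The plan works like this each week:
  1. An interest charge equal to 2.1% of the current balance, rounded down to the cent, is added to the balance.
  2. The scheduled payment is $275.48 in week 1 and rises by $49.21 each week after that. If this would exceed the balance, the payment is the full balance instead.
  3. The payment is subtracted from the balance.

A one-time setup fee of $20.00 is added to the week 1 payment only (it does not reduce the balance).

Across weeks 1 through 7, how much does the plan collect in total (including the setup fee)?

Week 1: opening $2,331.82; interest $48.96 → $2,380.78; payment $275.48 (+ $20.00 fee); balance $2,105.30
Week 2: opening $2,105.30; interest $44.21 → $2,149.51; payment $324.69; balance $1,824.82
Week 3: opening $1,824.82; interest $38.32 → $1,863.14; payment $373.90; balance $1,489.24
Week 4: opening $1,489.24; interest $31.27 → $1,520.51; payment $423.11; balance $1,097.40
Week 5: opening $1,097.40; interest $23.04 → $1,120.44; payment $472.32; balance $648.12
Week 6: opening $648.12; interest $13.61 → $661.73; payment $521.53; balance $140.20
Week 7: opening $140.20; interest $2.94 → $143.14; payment $143.14; balance $0.00
Total paid: $2,554.17

$2,554.17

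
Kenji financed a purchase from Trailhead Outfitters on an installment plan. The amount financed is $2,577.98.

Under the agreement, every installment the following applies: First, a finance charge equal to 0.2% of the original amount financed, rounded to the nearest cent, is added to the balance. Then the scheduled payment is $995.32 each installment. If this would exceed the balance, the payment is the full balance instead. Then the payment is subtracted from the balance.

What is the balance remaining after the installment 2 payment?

Installment 1: opening $2,577.98; interest $5.16 → $2,583.14; payment $995.32; balance $1,587.82
Installment 2: opening $1,587.82; interest $5.16 → $1,592.98; payment $995.32; balance $597.66

$597.66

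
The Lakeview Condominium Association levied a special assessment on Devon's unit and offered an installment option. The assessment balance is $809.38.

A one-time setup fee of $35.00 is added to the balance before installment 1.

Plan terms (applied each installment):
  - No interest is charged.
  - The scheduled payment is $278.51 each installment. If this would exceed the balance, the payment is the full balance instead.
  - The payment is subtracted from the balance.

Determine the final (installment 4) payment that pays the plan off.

$8.85

Installment 1: opening $844.38; payment $278.51; balance $565.87
Installment 2: opening $565.87; payment $278.51; balance $287.36
Installment 3: opening $287.36; payment $278.51; balance $8.85
Installment 4: opening $8.85; payment $8.85; balance $0.00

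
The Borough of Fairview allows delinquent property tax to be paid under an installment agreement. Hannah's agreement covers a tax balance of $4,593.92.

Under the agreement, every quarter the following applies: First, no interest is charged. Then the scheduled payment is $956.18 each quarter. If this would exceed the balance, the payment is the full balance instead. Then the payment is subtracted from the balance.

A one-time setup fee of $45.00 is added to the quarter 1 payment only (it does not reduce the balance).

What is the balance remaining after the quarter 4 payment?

Quarter 1: opening $4,593.92; payment $956.18 (+ $45.00 fee); balance $3,637.74
Quarter 2: opening $3,637.74; payment $956.18; balance $2,681.56
Quarter 3: opening $2,681.56; payment $956.18; balance $1,725.38
Quarter 4: opening $1,725.38; payment $956.18; balance $769.20

$769.20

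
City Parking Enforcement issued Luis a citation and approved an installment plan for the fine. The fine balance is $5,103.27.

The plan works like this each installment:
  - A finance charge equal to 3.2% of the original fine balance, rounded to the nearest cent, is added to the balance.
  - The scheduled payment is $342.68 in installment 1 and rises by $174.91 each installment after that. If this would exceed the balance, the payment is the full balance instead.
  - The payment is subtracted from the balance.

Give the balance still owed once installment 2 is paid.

# | Opening | Interest | Payment | End bal
1 | $5,103.27 | $163.30 | $342.68 | $4,923.89
2 | $4,923.89 | $163.30 | $517.59 | $4,569.60

$4,569.60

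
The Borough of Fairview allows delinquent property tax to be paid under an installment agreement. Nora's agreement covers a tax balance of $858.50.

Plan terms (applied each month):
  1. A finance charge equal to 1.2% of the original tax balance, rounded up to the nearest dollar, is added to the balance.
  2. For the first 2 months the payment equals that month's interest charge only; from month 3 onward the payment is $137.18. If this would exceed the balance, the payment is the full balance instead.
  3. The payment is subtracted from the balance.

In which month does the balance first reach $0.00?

9

Month 1: opening $858.50; interest $11.00 → $869.50; payment $11.00; balance $858.50
Month 2: opening $858.50; interest $11.00 → $869.50; payment $11.00; balance $858.50
Month 3: opening $858.50; interest $11.00 → $869.50; payment $137.18; balance $732.32
Month 4: opening $732.32; interest $11.00 → $743.32; payment $137.18; balance $606.14
Month 5: opening $606.14; interest $11.00 → $617.14; payment $137.18; balance $479.96
Month 6: opening $479.96; interest $11.00 → $490.96; payment $137.18; balance $353.78
Month 7: opening $353.78; interest $11.00 → $364.78; payment $137.18; balance $227.60
Month 8: opening $227.60; interest $11.00 → $238.60; payment $137.18; balance $101.42
Month 9: opening $101.42; interest $11.00 → $112.42; payment $112.42; balance $0.00
Balance reaches $0.00 in month 9.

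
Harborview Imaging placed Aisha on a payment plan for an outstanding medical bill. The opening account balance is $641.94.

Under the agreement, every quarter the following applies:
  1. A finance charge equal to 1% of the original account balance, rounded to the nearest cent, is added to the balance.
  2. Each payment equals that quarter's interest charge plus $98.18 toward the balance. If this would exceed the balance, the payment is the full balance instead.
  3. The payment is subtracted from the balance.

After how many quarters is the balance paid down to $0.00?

7

# | Opening | Interest | Payment | End bal
1 | $641.94 | $6.42 | $104.60 | $543.76
2 | $543.76 | $6.42 | $104.60 | $445.58
3 | $445.58 | $6.42 | $104.60 | $347.40
4 | $347.40 | $6.42 | $104.60 | $249.22
5 | $249.22 | $6.42 | $104.60 | $151.04
6 | $151.04 | $6.42 | $104.60 | $52.86
7 | $52.86 | $6.42 | $59.28 | $0.00
Balance reaches $0.00 in quarter 7.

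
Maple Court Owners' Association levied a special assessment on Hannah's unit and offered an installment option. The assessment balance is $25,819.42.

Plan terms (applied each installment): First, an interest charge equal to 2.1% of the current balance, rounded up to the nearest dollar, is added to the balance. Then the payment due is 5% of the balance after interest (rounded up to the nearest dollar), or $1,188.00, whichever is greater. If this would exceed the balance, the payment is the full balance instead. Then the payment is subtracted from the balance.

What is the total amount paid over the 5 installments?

$6,230.00

Installment 1: opening $25,819.42; interest $543.00 → $26,362.42; payment $1,319.00; balance $25,043.42
Installment 2: opening $25,043.42; interest $526.00 → $25,569.42; payment $1,279.00; balance $24,290.42
Installment 3: opening $24,290.42; interest $511.00 → $24,801.42; payment $1,241.00; balance $23,560.42
Installment 4: opening $23,560.42; interest $495.00 → $24,055.42; payment $1,203.00; balance $22,852.42
Installment 5: opening $22,852.42; interest $480.00 → $23,332.42; payment $1,188.00; balance $22,144.42
Total paid: $6,230.00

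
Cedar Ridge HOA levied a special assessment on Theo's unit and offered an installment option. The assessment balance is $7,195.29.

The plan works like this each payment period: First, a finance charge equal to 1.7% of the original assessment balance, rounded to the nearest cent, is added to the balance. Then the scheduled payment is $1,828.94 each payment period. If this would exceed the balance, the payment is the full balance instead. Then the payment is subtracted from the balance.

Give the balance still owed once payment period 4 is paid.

$368.81

Payment period 1: $7,195.29 +$122.32 interest = $7,317.61; pay $1,828.94 → $5,488.67
Payment period 2: $5,488.67 +$122.32 interest = $5,610.99; pay $1,828.94 → $3,782.05
Payment period 3: $3,782.05 +$122.32 interest = $3,904.37; pay $1,828.94 → $2,075.43
Payment period 4: $2,075.43 +$122.32 interest = $2,197.75; pay $1,828.94 → $368.81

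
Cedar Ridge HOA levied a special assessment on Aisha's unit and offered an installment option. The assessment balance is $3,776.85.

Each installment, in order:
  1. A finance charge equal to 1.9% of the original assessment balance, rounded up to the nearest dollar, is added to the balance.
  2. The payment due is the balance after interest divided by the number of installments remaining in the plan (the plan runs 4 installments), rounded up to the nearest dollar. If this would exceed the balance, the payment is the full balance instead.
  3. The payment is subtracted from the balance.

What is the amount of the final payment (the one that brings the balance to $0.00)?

$1,093.85

Installment 1: opening $3,776.85; interest $72.00 → $3,848.85; payment $963.00; balance $2,885.85
Installment 2: opening $2,885.85; interest $72.00 → $2,957.85; payment $986.00; balance $1,971.85
Installment 3: opening $1,971.85; interest $72.00 → $2,043.85; payment $1,022.00; balance $1,021.85
Installment 4: opening $1,021.85; interest $72.00 → $1,093.85; payment $1,093.85; balance $0.00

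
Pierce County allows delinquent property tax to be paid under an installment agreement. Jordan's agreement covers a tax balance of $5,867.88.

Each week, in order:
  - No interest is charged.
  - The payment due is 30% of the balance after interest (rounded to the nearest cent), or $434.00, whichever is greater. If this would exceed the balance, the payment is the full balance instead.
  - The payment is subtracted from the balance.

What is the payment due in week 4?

Week 1: opening $5,867.88; payment $1,760.36; balance $4,107.52
Week 2: opening $4,107.52; payment $1,232.26; balance $2,875.26
Week 3: opening $2,875.26; payment $862.58; balance $2,012.68
Week 4: opening $2,012.68; payment $603.80; balance $1,408.88

$603.80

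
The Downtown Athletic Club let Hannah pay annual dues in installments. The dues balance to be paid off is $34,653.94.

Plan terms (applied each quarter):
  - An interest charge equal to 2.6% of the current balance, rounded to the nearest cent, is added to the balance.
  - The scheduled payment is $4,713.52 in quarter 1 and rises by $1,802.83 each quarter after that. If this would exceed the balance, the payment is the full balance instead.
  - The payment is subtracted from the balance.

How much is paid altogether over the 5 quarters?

$37,666.73

# | Opening | Interest | Payment | End bal
1 | $34,653.94 | $901.00 | $4,713.52 | $30,841.42
2 | $30,841.42 | $801.88 | $6,516.35 | $25,126.95
3 | $25,126.95 | $653.30 | $8,319.18 | $17,461.07
4 | $17,461.07 | $453.99 | $10,122.01 | $7,793.05
5 | $7,793.05 | $202.62 | $7,995.67 | $0.00
Total paid: $37,666.73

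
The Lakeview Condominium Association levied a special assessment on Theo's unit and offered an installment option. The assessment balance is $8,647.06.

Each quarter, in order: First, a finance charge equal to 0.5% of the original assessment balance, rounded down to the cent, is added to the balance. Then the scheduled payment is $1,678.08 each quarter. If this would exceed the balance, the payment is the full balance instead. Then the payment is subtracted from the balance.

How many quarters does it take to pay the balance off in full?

6

# | Opening | Interest | Payment | End bal
1 | $8,647.06 | $43.23 | $1,678.08 | $7,012.21
2 | $7,012.21 | $43.23 | $1,678.08 | $5,377.36
3 | $5,377.36 | $43.23 | $1,678.08 | $3,742.51
4 | $3,742.51 | $43.23 | $1,678.08 | $2,107.66
5 | $2,107.66 | $43.23 | $1,678.08 | $472.81
6 | $472.81 | $43.23 | $516.04 | $0.00
Balance reaches $0.00 in quarter 6.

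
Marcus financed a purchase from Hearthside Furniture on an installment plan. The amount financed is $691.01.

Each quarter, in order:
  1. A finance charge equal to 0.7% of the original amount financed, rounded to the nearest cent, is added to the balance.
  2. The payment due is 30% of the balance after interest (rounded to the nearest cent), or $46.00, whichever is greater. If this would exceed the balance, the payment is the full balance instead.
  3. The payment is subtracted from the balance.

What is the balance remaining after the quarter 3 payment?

$244.43

Quarter 1: opening $691.01; interest $4.84 → $695.85; payment $208.76; balance $487.09
Quarter 2: opening $487.09; interest $4.84 → $491.93; payment $147.58; balance $344.35
Quarter 3: opening $344.35; interest $4.84 → $349.19; payment $104.76; balance $244.43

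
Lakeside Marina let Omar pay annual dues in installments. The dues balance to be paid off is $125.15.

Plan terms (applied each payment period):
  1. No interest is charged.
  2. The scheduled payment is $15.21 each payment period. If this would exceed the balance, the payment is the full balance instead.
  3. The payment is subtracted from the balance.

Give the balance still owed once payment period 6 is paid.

$33.89

Payment period 1: opening $125.15; payment $15.21; balance $109.94
Payment period 2: opening $109.94; payment $15.21; balance $94.73
Payment period 3: opening $94.73; payment $15.21; balance $79.52
Payment period 4: opening $79.52; payment $15.21; balance $64.31
Payment period 5: opening $64.31; payment $15.21; balance $49.10
Payment period 6: opening $49.10; payment $15.21; balance $33.89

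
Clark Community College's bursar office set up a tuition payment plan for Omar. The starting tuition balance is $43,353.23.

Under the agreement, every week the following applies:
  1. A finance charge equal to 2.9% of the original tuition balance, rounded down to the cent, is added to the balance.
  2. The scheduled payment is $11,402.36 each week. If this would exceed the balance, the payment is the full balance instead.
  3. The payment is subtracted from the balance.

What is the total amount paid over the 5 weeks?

# | Opening | Interest | Payment | End bal
1 | $43,353.23 | $1,257.24 | $11,402.36 | $33,208.11
2 | $33,208.11 | $1,257.24 | $11,402.36 | $23,062.99
3 | $23,062.99 | $1,257.24 | $11,402.36 | $12,917.87
4 | $12,917.87 | $1,257.24 | $11,402.36 | $2,772.75
5 | $2,772.75 | $1,257.24 | $4,029.99 | $0.00
Total paid: $49,639.43

$49,639.43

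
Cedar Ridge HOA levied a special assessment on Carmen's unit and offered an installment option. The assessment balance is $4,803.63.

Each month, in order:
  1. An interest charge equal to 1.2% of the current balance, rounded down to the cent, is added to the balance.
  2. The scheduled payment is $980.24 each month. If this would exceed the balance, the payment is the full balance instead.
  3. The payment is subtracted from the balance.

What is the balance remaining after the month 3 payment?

$2,002.48

# | Opening | Interest | Payment | End bal
1 | $4,803.63 | $57.64 | $980.24 | $3,881.03
2 | $3,881.03 | $46.57 | $980.24 | $2,947.36
3 | $2,947.36 | $35.36 | $980.24 | $2,002.48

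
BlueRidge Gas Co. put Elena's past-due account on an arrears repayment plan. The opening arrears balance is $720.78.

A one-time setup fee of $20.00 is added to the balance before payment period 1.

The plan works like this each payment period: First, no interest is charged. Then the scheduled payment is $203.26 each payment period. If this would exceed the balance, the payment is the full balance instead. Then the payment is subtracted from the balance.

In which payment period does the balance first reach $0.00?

Payment period 1: opening $740.78; payment $203.26; balance $537.52
Payment period 2: opening $537.52; payment $203.26; balance $334.26
Payment period 3: opening $334.26; payment $203.26; balance $131.00
Payment period 4: opening $131.00; payment $131.00; balance $0.00
Balance reaches $0.00 in payment period 4.

4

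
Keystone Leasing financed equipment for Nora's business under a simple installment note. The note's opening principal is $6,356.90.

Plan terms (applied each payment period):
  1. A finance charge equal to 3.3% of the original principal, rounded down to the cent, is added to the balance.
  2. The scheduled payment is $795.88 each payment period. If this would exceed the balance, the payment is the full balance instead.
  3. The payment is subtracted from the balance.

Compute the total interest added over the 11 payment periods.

$2,307.47

Payment period 1: opening $6,356.90; interest $209.77 → $6,566.67; payment $795.88; balance $5,770.79
Payment period 2: opening $5,770.79; interest $209.77 → $5,980.56; payment $795.88; balance $5,184.68
Payment period 3: opening $5,184.68; interest $209.77 → $5,394.45; payment $795.88; balance $4,598.57
Payment period 4: opening $4,598.57; interest $209.77 → $4,808.34; payment $795.88; balance $4,012.46
Payment period 5: opening $4,012.46; interest $209.77 → $4,222.23; payment $795.88; balance $3,426.35
Payment period 6: opening $3,426.35; interest $209.77 → $3,636.12; payment $795.88; balance $2,840.24
Payment period 7: opening $2,840.24; interest $209.77 → $3,050.01; payment $795.88; balance $2,254.13
Payment period 8: opening $2,254.13; interest $209.77 → $2,463.90; payment $795.88; balance $1,668.02
Payment period 9: opening $1,668.02; interest $209.77 → $1,877.79; payment $795.88; balance $1,081.91
Payment period 10: opening $1,081.91; interest $209.77 → $1,291.68; payment $795.88; balance $495.80
Payment period 11: opening $495.80; interest $209.77 → $705.57; payment $705.57; balance $0.00
Total interest: $209.77 + $209.77 + $209.77 + $209.77 + $209.77 + $209.77 + $209.77 + $209.77 + $209.77 + $209.77 + $209.77 = $2,307.47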